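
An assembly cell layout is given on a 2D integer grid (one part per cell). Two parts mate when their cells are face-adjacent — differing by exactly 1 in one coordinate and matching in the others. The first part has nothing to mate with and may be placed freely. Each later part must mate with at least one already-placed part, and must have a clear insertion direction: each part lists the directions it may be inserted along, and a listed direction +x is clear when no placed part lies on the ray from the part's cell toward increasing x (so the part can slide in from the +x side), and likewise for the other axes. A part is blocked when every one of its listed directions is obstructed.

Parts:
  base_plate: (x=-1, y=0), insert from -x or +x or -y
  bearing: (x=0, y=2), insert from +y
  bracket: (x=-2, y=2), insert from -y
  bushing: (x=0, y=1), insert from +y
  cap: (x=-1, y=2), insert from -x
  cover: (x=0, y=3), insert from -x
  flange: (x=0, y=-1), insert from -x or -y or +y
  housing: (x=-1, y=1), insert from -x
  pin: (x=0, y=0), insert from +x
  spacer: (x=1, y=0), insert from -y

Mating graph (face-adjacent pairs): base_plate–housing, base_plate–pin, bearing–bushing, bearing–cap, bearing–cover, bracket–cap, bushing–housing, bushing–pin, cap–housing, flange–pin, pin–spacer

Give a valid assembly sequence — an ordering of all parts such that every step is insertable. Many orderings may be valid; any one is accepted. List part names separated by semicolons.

base_plate; pin; spacer; flange; bushing; bearing; cover; housing; cap; bracket

1. base_plate@(-1, 0) [-x clear] — {base_plate}
2. pin@(0, 0) [+x clear] — {base_plate, pin}
3. spacer@(1, 0) [-y clear] — {base_plate, pin, spacer}
4. flange@(0, -1) [-x clear] — {base_plate, flange, pin, spacer}
5. bushing@(0, 1) [+y clear] — {base_plate, bushing, flange, pin, spacer}
6. bearing@(0, 2) [+y clear] — {base_plate, bearing, bushing, flange, pin, spacer}
7. cover@(0, 3) [-x clear] — {base_plate, bearing, bushing, cover, flange, pin, spacer}
8. housing@(-1, 1) [-x clear] — {base_plate, bearing, bushing, cover, flange, housing, pin, spacer}
9. cap@(-1, 2) [-x clear] — {base_plate, bearing, bushing, cap, cover, flange, housing, pin, spacer}
10. bracket@(-2, 2) [-y clear] — {base_plate, bearing, bracket, bushing, cap, cover, flange, housing, pin, spacer}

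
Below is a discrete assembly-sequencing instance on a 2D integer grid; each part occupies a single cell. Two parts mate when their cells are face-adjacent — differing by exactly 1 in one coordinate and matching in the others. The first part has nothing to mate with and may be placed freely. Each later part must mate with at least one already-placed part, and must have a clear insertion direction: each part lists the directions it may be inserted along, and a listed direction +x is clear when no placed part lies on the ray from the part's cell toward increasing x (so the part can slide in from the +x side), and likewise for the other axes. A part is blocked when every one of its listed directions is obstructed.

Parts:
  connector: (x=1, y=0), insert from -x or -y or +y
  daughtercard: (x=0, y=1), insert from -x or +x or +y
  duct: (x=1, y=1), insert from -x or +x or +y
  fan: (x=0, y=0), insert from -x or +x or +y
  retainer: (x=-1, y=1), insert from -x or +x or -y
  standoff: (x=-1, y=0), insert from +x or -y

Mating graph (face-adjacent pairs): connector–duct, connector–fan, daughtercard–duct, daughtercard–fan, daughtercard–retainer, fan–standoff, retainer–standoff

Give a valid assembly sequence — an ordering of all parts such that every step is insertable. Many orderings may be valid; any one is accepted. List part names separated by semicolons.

1. duct@(1, 1) [-x clear] — {duct}
2. daughtercard@(0, 1) [-x clear] — {daughtercard, duct}
3. retainer@(-1, 1) [-x clear] — {daughtercard, duct, retainer}
4. fan@(0, 0) [-x clear] — {daughtercard, duct, fan, retainer}
5. connector@(1, 0) [-y clear] — {connector, daughtercard, duct, fan, retainer}
6. standoff@(-1, 0) [-y clear] — {connector, daughtercard, duct, fan, retainer, standoff}

duct; daughtercard; retainer; fan; connector; standoff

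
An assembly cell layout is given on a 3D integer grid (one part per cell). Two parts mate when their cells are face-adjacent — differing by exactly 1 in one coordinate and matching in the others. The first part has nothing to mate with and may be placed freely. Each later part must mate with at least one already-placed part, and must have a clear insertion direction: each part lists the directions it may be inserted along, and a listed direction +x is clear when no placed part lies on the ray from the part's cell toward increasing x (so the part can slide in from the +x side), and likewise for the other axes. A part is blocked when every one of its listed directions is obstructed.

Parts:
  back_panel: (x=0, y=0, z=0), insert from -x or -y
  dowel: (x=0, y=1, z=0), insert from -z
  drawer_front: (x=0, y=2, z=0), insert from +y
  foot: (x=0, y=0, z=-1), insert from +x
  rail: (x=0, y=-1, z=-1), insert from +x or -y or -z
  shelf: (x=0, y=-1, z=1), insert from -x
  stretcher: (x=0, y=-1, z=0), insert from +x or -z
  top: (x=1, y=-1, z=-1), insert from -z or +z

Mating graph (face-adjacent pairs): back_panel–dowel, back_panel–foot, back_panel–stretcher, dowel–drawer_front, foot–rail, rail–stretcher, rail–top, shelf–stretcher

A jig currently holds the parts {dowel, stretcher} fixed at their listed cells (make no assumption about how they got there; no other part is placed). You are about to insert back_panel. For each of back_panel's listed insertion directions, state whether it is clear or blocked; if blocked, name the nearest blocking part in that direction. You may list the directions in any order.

-x: ray from back_panel(0, 0, 0) has no placed part ⇒ clear
-y: nearest on ray is stretcher@(0, -1, 0) ⇒ blocked

-x: clear; -y: blocked by stretcher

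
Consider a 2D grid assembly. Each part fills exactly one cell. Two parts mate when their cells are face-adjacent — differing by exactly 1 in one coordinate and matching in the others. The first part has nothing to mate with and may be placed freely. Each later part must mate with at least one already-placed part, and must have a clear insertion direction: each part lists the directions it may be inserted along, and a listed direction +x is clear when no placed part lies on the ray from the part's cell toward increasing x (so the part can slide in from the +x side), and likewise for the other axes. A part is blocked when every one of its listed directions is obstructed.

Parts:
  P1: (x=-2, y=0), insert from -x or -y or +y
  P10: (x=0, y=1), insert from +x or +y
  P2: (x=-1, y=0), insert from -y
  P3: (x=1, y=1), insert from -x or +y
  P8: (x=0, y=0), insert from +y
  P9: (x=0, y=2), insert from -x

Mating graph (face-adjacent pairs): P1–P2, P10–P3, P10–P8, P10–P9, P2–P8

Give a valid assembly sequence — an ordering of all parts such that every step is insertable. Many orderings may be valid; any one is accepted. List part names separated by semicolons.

P1; P2; P8; P10; P9; P3

1. P1@(-2, 0) [-x clear] — {P1}
2. P2@(-1, 0) [-y clear] — {P1, P2}
3. P8@(0, 0) [+y clear] — {P1, P2, P8}
4. P10@(0, 1) [+x clear] — {P1, P10, P2, P8}
5. P9@(0, 2) [-x clear] — {P1, P10, P2, P8, P9}
6. P3@(1, 1) [+y clear] — {P1, P10, P2, P3, P8, P9}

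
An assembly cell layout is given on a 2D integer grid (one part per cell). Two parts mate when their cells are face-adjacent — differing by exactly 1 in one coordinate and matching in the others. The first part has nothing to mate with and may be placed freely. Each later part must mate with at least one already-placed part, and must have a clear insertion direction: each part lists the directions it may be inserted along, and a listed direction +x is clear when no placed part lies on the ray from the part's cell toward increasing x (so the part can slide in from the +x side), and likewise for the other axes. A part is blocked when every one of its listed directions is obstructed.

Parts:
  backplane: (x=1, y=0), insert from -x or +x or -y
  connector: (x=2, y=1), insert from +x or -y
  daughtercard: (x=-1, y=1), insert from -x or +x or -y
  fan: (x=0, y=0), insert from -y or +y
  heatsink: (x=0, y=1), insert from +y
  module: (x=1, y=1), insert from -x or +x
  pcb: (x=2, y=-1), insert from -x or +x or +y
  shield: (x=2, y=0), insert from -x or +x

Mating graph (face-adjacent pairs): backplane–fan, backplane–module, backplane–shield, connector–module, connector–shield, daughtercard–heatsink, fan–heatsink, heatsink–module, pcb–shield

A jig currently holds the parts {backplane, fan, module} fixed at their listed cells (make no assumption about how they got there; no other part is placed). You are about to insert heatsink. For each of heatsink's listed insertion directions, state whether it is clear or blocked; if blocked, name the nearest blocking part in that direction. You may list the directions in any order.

+y: ray from heatsink(0, 1) has no placed part ⇒ clear

+y: clear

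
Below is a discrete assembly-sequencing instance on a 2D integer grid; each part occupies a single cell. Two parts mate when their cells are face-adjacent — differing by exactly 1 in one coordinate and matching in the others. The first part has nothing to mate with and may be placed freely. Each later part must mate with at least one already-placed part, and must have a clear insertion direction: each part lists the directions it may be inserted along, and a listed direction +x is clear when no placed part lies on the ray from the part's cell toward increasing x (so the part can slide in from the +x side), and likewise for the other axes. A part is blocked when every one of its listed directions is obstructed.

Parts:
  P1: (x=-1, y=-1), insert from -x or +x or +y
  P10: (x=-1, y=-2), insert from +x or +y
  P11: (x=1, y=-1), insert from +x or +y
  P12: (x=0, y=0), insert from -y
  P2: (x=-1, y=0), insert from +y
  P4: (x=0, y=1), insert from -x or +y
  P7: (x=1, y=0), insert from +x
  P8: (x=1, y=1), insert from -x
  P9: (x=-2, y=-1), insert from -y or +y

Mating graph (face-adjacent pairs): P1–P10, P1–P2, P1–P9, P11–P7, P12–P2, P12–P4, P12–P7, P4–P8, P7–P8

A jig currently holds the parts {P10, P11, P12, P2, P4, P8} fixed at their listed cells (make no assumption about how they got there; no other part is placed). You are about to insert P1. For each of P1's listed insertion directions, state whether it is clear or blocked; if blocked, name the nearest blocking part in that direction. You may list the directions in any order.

+x: blocked by P11; +y: blocked by P2; -x: clear

-x: ray from P1(-1, -1) has no placed part ⇒ clear
+x: nearest on ray is P11@(1, -1) ⇒ blocked
+y: nearest on ray is P2@(-1, 0) ⇒ blocked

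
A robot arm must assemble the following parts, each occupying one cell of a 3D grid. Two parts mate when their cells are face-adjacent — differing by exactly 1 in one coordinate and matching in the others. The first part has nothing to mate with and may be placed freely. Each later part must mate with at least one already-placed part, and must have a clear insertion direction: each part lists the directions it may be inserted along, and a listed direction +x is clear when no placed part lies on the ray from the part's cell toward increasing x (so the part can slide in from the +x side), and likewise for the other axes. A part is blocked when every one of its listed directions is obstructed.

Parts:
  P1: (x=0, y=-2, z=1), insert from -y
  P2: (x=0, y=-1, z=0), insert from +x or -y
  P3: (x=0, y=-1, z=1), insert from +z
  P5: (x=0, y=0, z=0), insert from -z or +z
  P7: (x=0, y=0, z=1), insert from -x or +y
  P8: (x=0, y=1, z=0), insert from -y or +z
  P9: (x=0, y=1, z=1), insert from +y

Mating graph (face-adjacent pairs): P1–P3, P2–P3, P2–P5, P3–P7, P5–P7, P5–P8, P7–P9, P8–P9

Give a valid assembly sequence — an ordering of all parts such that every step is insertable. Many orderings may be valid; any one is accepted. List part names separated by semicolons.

1. P8@(0, 1, 0) [-y clear] — {P8}
2. P5@(0, 0, 0) [-z clear] — {P5, P8}
3. P2@(0, -1, 0) [+x clear] — {P2, P5, P8}
4. P3@(0, -1, 1) [+z clear] — {P2, P3, P5, P8}
5. P1@(0, -2, 1) [-y clear] — {P1, P2, P3, P5, P8}
6. P9@(0, 1, 1) [+y clear] — {P1, P2, P3, P5, P8, P9}
7. P7@(0, 0, 1) [-x clear] — {P1, P2, P3, P5, P7, P8, P9}

P8; P5; P2; P3; P1; P9; P7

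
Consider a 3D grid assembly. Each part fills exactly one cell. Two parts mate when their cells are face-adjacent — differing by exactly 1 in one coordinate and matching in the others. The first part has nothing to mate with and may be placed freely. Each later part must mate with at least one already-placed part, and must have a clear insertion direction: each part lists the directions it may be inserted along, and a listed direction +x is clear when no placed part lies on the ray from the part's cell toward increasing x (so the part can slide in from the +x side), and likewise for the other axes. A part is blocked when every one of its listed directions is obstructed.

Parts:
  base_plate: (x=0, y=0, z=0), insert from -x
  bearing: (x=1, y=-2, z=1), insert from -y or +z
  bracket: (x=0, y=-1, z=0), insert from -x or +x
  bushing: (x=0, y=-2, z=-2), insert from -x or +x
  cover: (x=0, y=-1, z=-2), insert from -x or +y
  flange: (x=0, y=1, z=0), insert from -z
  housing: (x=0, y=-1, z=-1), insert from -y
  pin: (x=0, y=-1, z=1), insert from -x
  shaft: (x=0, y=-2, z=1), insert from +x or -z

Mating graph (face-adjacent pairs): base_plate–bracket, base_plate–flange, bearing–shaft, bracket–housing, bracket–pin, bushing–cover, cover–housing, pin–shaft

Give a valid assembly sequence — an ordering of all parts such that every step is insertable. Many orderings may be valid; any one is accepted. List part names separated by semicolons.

housing; bracket; pin; shaft; base_plate; bearing; cover; bushing; flange

1. housing@(0, -1, -1) [-y clear] — {housing}
2. bracket@(0, -1, 0) [-x clear] — {bracket, housing}
3. pin@(0, -1, 1) [-x clear] — {bracket, housing, pin}
4. shaft@(0, -2, 1) [+x clear] — {bracket, housing, pin, shaft}
5. base_plate@(0, 0, 0) [-x clear] — {base_plate, bracket, housing, pin, shaft}
6. bearing@(1, -2, 1) [-y clear] — {base_plate, bearing, bracket, housing, pin, shaft}
7. cover@(0, -1, -2) [-x clear] — {base_plate, bearing, bracket, cover, housing, pin, shaft}
8. bushing@(0, -2, -2) [-x clear] — {base_plate, bearing, bracket, bushing, cover, housing, pin, shaft}
9. flange@(0, 1, 0) [-z clear] — {base_plate, bearing, bracket, bushing, cover, flange, housing, pin, shaft}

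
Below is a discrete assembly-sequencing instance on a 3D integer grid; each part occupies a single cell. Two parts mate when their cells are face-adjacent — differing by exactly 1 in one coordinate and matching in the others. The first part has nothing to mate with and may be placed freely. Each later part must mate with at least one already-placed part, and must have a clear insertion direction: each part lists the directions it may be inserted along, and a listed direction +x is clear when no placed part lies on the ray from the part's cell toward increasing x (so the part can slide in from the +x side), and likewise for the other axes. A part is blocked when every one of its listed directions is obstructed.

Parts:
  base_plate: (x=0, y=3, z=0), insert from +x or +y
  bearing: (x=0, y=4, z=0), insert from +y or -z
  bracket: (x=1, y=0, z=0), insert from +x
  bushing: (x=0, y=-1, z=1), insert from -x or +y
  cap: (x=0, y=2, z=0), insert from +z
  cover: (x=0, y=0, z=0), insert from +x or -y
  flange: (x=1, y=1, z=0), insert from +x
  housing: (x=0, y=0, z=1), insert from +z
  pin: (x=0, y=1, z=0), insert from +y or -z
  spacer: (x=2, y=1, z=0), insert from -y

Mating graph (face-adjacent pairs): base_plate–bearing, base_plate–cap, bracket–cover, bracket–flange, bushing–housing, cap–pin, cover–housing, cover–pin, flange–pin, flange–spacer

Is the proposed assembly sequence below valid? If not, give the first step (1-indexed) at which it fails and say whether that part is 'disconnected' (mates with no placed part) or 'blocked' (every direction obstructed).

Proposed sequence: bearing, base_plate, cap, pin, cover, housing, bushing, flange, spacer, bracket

1. bearing@(0, 4, 0) [+y clear] — {bearing}
2. base_plate@(0, 3, 0) [+x clear] — {base_plate, bearing}
3. cap@(0, 2, 0) [+z clear] — {base_plate, bearing, cap}
4. pin@(0, 1, 0) [-z clear] — {base_plate, bearing, cap, pin}
5. cover@(0, 0, 0) [+x clear] — {base_plate, bearing, cap, cover, pin}
6. housing@(0, 0, 1) [+z clear] — {base_plate, bearing, cap, cover, housing, pin}
7. bushing@(0, -1, 1) [-x clear] — {base_plate, bearing, bushing, cap, cover, housing, pin}
8. flange@(1, 1, 0) [+x clear] — {base_plate, bearing, bushing, cap, cover, flange, housing, pin}
9. spacer@(2, 1, 0) [-y clear] — {base_plate, bearing, bushing, cap, cover, flange, housing, pin, spacer}
10. bracket@(1, 0, 0) [+x clear] — {base_plate, bearing, bracket, bushing, cap, cover, flange, housing, pin, spacer}

Valid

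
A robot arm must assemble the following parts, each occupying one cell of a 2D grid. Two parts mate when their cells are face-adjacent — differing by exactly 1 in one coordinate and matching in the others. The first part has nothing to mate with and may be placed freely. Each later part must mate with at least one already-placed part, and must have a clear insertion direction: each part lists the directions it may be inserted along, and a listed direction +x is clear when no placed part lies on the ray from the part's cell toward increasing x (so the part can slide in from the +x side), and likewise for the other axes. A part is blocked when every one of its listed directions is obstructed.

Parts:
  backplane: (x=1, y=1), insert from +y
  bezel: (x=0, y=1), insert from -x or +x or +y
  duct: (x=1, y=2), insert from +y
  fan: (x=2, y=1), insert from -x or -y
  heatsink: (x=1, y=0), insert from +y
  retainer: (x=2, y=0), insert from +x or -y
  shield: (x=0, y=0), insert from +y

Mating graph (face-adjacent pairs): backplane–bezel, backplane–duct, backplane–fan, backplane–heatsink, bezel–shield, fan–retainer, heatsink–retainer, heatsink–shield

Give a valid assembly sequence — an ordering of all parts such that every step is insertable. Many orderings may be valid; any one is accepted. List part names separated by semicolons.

1. retainer@(2, 0) [+x clear] — {retainer}
2. heatsink@(1, 0) [+y clear] — {heatsink, retainer}
3. fan@(2, 1) [-x clear] — {fan, heatsink, retainer}
4. shield@(0, 0) [+y clear] — {fan, heatsink, retainer, shield}
5. bezel@(0, 1) [-x clear] — {bezel, fan, heatsink, retainer, shield}
6. backplane@(1, 1) [+y clear] — {backplane, bezel, fan, heatsink, retainer, shield}
7. duct@(1, 2) [+y clear] — {backplane, bezel, duct, fan, heatsink, retainer, shield}

retainer; heatsink; fan; shield; bezel; backplane; duct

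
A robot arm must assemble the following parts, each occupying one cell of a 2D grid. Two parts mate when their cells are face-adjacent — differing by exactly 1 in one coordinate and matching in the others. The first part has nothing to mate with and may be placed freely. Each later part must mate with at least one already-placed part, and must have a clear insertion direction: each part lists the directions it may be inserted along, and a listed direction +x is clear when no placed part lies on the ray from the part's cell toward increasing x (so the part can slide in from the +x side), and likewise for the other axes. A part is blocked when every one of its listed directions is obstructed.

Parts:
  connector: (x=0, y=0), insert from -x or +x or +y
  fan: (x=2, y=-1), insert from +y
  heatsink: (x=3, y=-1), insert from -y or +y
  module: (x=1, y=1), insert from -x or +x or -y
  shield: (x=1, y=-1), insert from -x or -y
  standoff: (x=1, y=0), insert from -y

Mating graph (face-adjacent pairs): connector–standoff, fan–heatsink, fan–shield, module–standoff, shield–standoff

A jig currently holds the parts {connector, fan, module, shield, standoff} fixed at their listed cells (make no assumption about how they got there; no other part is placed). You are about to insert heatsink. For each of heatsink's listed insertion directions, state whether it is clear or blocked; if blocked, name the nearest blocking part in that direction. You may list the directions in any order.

-y: ray from heatsink(3, -1) has no placed part ⇒ clear
+y: ray from heatsink(3, -1) has no placed part ⇒ clear

+y: clear; -y: clear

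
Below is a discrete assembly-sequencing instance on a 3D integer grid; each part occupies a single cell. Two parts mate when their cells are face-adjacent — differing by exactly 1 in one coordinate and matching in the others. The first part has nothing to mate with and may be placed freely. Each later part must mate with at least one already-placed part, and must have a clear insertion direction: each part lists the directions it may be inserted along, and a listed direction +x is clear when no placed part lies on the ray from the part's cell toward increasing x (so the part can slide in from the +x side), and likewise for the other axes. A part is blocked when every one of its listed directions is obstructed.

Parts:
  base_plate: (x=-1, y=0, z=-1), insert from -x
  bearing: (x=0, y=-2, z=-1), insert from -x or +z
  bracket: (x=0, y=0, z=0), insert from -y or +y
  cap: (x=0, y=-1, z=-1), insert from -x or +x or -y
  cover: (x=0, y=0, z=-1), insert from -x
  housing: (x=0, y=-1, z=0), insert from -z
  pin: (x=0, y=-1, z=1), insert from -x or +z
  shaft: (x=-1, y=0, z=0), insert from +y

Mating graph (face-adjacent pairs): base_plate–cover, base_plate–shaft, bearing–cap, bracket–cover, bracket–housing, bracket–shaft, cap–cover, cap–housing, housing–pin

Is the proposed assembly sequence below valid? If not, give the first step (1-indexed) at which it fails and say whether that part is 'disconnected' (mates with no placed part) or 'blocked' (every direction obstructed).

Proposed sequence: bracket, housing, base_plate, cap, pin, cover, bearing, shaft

Invalid at step 3 (disconnected)

1. bracket@(0, 0, 0) [-y clear] — {bracket}
2. housing@(0, -1, 0) [-z clear] — {bracket, housing}
3. base_plate@(-1, 0, -1) — no placed neighbour ⇒ disconnected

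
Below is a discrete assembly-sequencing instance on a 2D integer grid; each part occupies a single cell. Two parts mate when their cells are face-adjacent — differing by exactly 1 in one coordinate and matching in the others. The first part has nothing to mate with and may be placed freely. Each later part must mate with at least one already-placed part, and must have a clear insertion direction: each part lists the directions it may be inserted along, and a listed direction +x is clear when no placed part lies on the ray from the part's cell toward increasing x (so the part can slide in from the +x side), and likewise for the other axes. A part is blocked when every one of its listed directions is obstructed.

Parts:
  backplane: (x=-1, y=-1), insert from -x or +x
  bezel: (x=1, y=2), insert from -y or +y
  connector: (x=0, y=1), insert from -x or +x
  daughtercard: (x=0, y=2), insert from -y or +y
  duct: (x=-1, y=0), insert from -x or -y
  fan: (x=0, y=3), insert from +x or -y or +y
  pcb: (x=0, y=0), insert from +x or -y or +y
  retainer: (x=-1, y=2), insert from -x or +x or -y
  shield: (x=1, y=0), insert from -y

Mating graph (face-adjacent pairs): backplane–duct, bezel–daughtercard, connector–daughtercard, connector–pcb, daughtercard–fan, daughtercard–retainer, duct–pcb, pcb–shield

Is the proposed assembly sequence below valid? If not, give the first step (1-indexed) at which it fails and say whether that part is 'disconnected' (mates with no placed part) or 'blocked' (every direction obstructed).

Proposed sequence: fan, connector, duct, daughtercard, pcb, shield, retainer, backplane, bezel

1. fan@(0, 3) [+x clear] — {fan}
2. connector@(0, 1) — no placed neighbour ⇒ disconnected

Invalid at step 2 (disconnected)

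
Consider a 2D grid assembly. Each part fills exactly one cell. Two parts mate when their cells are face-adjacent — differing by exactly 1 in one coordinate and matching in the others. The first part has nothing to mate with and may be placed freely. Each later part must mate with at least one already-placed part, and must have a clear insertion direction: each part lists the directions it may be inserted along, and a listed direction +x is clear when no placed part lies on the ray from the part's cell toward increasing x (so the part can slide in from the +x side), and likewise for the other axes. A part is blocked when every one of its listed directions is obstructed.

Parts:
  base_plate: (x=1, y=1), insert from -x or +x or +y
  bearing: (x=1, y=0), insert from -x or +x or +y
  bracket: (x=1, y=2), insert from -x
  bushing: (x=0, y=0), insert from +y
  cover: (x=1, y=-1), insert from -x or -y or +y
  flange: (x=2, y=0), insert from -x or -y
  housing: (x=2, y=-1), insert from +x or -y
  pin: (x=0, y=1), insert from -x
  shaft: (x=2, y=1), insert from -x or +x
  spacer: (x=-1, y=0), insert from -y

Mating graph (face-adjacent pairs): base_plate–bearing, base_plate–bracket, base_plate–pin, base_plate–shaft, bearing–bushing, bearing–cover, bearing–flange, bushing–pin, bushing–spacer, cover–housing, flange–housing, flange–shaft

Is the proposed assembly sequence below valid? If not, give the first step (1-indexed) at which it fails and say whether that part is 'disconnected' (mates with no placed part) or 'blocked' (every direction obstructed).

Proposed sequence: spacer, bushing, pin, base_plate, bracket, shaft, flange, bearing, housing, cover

1. spacer@(-1, 0) [-y clear] — {spacer}
2. bushing@(0, 0) [+y clear] — {bushing, spacer}
3. pin@(0, 1) [-x clear] — {bushing, pin, spacer}
4. base_plate@(1, 1) [+x clear] — {base_plate, bushing, pin, spacer}
5. bracket@(1, 2) [-x clear] — {base_plate, bracket, bushing, pin, spacer}
6. shaft@(2, 1) [+x clear] — {base_plate, bracket, bushing, pin, shaft, spacer}
7. flange@(2, 0) [-y clear] — {base_plate, bracket, bushing, flange, pin, shaft, spacer}
8. bearing@(1, 0) — -x/+x/+y all obstructed ⇒ blocked

Invalid at step 8 (blocked)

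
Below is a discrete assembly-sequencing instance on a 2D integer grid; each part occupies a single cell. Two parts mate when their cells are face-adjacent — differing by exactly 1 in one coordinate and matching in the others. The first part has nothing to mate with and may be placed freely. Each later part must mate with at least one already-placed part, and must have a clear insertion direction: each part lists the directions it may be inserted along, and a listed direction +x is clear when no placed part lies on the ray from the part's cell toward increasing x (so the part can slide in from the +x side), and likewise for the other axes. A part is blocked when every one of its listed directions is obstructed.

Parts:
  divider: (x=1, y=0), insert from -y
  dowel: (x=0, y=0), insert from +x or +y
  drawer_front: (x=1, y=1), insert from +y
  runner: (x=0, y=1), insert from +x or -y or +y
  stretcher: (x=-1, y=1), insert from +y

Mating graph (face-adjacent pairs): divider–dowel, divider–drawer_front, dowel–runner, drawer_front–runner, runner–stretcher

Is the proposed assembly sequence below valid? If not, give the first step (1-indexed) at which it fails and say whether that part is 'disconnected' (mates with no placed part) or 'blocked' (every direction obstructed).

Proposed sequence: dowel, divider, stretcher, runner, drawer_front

1. dowel@(0, 0) [+x clear] — {dowel}
2. divider@(1, 0) [-y clear] — {divider, dowel}
3. stretcher@(-1, 1) — no placed neighbour ⇒ disconnected

Invalid at step 3 (disconnected)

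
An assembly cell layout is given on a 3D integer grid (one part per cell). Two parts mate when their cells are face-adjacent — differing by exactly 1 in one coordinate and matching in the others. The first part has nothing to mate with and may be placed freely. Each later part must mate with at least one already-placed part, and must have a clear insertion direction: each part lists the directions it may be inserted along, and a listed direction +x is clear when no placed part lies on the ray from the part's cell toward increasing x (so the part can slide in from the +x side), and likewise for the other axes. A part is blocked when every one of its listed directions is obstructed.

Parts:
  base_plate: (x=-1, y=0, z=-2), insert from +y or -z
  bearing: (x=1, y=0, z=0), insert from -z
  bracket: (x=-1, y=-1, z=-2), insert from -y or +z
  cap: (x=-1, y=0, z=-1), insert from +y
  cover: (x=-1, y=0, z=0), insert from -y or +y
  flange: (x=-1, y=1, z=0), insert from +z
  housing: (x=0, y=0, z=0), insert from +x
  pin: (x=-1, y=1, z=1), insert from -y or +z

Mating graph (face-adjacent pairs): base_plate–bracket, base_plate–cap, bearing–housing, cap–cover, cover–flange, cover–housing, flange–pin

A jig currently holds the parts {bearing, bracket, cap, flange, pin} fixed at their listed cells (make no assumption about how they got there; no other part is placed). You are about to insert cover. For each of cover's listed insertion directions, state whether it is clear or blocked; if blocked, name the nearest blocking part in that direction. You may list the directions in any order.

-y: ray from cover(-1, 0, 0) has no placed part ⇒ clear
+y: nearest on ray is flange@(-1, 1, 0) ⇒ blocked

+y: blocked by flange; -y: clear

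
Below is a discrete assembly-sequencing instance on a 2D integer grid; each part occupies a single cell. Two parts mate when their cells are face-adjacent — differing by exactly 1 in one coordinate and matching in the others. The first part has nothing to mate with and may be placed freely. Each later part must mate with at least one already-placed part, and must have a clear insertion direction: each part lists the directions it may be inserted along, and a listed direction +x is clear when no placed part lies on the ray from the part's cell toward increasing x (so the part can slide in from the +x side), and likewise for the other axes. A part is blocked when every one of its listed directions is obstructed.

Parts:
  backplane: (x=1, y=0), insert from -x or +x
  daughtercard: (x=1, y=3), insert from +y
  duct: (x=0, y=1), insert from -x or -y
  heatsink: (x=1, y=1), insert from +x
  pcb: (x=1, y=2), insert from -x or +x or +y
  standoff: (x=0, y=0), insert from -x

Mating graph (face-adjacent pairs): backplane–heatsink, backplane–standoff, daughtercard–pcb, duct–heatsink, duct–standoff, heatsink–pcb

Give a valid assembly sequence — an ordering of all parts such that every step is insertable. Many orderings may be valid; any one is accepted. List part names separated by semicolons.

standoff; backplane; heatsink; pcb; daughtercard; duct

1. standoff@(0, 0) [-x clear] — {standoff}
2. backplane@(1, 0) [+x clear] — {backplane, standoff}
3. heatsink@(1, 1) [+x clear] — {backplane, heatsink, standoff}
4. pcb@(1, 2) [-x clear] — {backplane, heatsink, pcb, standoff}
5. daughtercard@(1, 3) [+y clear] — {backplane, daughtercard, heatsink, pcb, standoff}
6. duct@(0, 1) [-x clear] — {backplane, daughtercard, duct, heatsink, pcb, standoff}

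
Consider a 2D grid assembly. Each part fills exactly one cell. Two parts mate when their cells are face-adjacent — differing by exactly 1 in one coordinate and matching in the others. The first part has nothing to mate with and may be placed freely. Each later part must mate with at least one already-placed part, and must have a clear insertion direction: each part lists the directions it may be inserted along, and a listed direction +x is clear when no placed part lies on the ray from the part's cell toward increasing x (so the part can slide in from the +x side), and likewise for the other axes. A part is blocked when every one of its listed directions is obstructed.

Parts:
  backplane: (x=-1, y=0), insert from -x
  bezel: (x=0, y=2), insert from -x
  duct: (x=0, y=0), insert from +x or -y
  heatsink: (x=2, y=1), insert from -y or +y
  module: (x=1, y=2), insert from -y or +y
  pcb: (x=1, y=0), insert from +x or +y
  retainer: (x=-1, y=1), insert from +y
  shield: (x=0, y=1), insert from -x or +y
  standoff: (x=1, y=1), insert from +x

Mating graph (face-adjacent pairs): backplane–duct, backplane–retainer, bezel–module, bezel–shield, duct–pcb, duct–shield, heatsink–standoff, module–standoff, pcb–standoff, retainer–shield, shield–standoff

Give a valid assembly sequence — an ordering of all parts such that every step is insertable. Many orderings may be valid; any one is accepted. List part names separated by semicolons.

bezel; shield; duct; module; retainer; pcb; backplane; standoff; heatsink

1. bezel@(0, 2) [-x clear] — {bezel}
2. shield@(0, 1) [-x clear] — {bezel, shield}
3. duct@(0, 0) [+x clear] — {bezel, duct, shield}
4. module@(1, 2) [-y clear] — {bezel, duct, module, shield}
5. retainer@(-1, 1) [+y clear] — {bezel, duct, module, retainer, shield}
6. pcb@(1, 0) [+x clear] — {bezel, duct, module, pcb, retainer, shield}
7. backplane@(-1, 0) [-x clear] — {backplane, bezel, duct, module, pcb, retainer, shield}
8. standoff@(1, 1) [+x clear] — {backplane, bezel, duct, module, pcb, retainer, shield, standoff}
9. heatsink@(2, 1) [-y clear] — {backplane, bezel, duct, heatsink, module, pcb, retainer, shield, standoff}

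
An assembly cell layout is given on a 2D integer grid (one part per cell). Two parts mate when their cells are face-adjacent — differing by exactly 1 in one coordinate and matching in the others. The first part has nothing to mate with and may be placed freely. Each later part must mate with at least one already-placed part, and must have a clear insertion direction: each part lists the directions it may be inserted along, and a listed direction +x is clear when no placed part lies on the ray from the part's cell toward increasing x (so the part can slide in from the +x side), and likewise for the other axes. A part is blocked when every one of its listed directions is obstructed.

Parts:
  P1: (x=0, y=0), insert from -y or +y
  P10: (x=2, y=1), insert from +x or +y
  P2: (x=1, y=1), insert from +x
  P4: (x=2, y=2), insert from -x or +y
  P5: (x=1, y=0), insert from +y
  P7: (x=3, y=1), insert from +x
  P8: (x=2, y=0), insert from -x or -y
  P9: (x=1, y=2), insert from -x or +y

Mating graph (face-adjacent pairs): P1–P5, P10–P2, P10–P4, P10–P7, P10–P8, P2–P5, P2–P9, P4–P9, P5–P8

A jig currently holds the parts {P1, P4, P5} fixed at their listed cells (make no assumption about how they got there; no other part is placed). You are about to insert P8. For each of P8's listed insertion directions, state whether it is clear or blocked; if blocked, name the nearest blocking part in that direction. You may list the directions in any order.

-x: nearest on ray is P5@(1, 0) ⇒ blocked
-y: ray from P8(2, 0) has no placed part ⇒ clear

-x: blocked by P5; -y: clear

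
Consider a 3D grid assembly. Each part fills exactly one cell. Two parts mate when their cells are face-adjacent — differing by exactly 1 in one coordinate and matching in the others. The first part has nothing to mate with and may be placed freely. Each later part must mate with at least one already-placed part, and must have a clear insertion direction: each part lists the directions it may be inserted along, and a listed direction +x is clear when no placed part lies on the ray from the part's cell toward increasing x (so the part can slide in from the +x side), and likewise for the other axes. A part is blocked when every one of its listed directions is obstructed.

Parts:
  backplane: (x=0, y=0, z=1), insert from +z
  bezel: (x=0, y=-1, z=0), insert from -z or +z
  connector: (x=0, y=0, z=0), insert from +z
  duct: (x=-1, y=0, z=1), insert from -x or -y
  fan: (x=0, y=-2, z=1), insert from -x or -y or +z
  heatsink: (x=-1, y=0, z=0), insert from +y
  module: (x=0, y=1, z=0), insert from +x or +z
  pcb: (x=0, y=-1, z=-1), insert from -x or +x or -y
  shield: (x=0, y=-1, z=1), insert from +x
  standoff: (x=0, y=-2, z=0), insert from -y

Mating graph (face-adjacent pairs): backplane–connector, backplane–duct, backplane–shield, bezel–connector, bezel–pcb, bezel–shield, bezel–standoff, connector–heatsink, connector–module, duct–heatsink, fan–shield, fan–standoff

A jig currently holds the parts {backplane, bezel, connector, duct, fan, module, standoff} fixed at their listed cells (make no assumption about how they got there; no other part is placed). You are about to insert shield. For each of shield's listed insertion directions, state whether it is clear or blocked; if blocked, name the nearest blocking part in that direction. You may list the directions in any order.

+x: ray from shield(0, -1, 1) has no placed part ⇒ clear

+x: clear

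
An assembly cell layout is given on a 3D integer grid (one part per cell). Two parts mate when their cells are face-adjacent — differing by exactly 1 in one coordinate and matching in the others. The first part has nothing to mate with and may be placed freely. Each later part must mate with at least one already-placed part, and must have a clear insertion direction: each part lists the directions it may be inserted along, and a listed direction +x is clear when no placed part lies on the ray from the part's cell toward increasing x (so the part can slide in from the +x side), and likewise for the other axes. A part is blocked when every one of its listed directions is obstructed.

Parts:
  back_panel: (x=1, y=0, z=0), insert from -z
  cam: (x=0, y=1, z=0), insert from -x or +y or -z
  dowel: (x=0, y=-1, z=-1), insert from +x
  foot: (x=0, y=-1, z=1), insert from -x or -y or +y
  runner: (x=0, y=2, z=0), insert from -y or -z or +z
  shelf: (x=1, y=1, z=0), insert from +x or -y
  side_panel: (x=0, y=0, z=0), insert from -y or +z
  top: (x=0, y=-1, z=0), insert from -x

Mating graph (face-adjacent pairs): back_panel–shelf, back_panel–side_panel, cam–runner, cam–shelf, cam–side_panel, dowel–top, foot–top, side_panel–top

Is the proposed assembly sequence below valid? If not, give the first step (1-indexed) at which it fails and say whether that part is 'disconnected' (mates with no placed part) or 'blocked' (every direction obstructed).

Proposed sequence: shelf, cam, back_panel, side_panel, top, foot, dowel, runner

Valid

1. shelf@(1, 1, 0) [+x clear] — {shelf}
2. cam@(0, 1, 0) [-x clear] — {cam, shelf}
3. back_panel@(1, 0, 0) [-z clear] — {back_panel, cam, shelf}
4. side_panel@(0, 0, 0) [-y clear] — {back_panel, cam, shelf, side_panel}
5. top@(0, -1, 0) [-x clear] — {back_panel, cam, shelf, side_panel, top}
6. foot@(0, -1, 1) [-x clear] — {back_panel, cam, foot, shelf, side_panel, top}
7. dowel@(0, -1, -1) [+x clear] — {back_panel, cam, dowel, foot, shelf, side_panel, top}
8. runner@(0, 2, 0) [-z clear] — {back_panel, cam, dowel, foot, runner, shelf, side_panel, top}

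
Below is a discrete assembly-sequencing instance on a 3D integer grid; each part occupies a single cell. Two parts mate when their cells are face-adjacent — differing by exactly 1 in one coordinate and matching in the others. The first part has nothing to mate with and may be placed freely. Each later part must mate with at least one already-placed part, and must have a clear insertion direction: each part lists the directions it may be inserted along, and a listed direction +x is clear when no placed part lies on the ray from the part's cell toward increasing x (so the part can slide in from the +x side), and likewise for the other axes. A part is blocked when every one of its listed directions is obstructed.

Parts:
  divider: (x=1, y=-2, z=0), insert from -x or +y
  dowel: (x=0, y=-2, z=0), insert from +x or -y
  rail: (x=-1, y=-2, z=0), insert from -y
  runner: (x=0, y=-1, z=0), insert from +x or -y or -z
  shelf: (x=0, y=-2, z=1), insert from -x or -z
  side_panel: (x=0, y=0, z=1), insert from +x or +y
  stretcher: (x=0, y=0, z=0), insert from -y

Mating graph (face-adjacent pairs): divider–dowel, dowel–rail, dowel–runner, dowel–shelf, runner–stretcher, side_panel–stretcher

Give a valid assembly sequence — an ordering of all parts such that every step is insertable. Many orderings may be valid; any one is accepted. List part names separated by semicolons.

stretcher; runner; dowel; shelf; divider; side_panel; rail

1. stretcher@(0, 0, 0) [-y clear] — {stretcher}
2. runner@(0, -1, 0) [+x clear] — {runner, stretcher}
3. dowel@(0, -2, 0) [+x clear] — {dowel, runner, stretcher}
4. shelf@(0, -2, 1) [-x clear] — {dowel, runner, shelf, stretcher}
5. divider@(1, -2, 0) [+y clear] — {divider, dowel, runner, shelf, stretcher}
6. side_panel@(0, 0, 1) [+x clear] — {divider, dowel, runner, shelf, side_panel, stretcher}
7. rail@(-1, -2, 0) [-y clear] — {divider, dowel, rail, runner, shelf, side_panel, stretcher}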